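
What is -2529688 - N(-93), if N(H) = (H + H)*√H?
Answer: -2529688 + 186*I*√93 ≈ -2.5297e+6 + 1793.7*I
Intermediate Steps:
N(H) = 2*H^(3/2) (N(H) = (2*H)*√H = 2*H^(3/2))
-2529688 - N(-93) = -2529688 - 2*(-93)^(3/2) = -2529688 - 2*(-93*I*√93) = -2529688 - (-186)*I*√93 = -2529688 + 186*I*√93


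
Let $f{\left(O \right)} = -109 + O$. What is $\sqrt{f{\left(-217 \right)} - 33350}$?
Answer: $2 i \sqrt{8419} \approx 183.51 i$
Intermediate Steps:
$\sqrt{f{\left(-217 \right)} - 33350} = \sqrt{\left(-109 - 217\right) - 33350} = \sqrt{-326 - 33350} = \sqrt{-33676} = 2 i \sqrt{8419}$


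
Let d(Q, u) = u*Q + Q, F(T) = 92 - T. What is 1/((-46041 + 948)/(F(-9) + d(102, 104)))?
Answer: -10811/45093 ≈ -0.23975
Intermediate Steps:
d(Q, u) = Q + Q*u (d(Q, u) = Q*u + Q = Q + Q*u)
1/((-46041 + 948)/(F(-9) + d(102, 104))) = 1/((-46041 + 948)/((92 - 1*(-9)) + 102*(1 + 104))) = 1/(-45093/((92 + 9) + 102*105)) = 1/(-45093/(101 + 10710)) = 1/(-45093/10811) = -10811/45093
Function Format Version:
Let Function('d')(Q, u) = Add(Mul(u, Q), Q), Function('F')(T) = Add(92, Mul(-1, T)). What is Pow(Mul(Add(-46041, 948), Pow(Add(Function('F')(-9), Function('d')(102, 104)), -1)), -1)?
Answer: Rational(-10811, 45093) ≈ -0.23975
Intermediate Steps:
Function('d')(Q, u) = Add(Q, Mul(Q, u)) (Function('d')(Q, u) = Add(Mul(Q, u), Q) = Add(Q, Mul(Q, u)))
Pow(Mul(Add(-46041, 948), Pow(Add(Function('F')(-9), Function('d')(102, 104)), -1)), -1) = Pow(Mul(Add(-46041, 948), Pow(Add(Add(92, Mul(-1, -9)), Mul(102, Add(1, 104))), -1)), -1) = Pow(Mul(-45093, Pow(Add(Add(92, 9), Mul(102, 105)), -1)), -1) = Pow(Mul(-45093, Pow(Add(101, 10710), -1)), -1) = Pow(Mul(-45093, Pow(10811, -1)), -1) = Pow(Mul(-45093, Rational(1, 10811)), -1) = Pow(Rational(-45093, 10811), -1) = Rational(-10811, 45093)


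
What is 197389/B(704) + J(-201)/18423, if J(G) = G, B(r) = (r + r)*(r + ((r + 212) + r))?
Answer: 992928985/20094531072 ≈ 0.049413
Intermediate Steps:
B(r) = 2*r*(212 + 3*r) (B(r) = (2*r)*(r + ((212 + r) + r)) = (2*r)*(r + (212 + 2*r)) = (2*r)*(212 + 3*r) = 2*r*(212 + 3*r))
197389/B(704) + J(-201)/18423 = 197389/((2*704*(212 + 3*704))) - 201/18423 = 197389/((2*704*(212 + 2112))) - 201*1/18423 = 197389/((2*704*2324)) - 67/6141 = 197389/3272192 - 67/6141 = 992928985/20094531072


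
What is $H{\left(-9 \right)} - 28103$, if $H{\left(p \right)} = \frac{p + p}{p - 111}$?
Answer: $- \frac{562057}{20} \approx -28103.0$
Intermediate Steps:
$H{\left(p \right)} = \frac{2 p}{-111 + p}$
$H{\left(-9 \right)} - 28103 = 2 \left(-9\right) \frac{1}{-111 - 9} - 28103 = 2 \left(-9\right) \frac{1}{-120} - 28103 = 2 \left(-9\right) \left(- \frac{1}{120}\right) - 28103 = \frac{3}{20} - 28103 = - \frac{562057}{20}$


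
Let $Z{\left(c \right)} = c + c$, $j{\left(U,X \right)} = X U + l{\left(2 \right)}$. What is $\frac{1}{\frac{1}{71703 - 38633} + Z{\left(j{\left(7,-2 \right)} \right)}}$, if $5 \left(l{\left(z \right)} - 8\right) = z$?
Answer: $- \frac{33070}{370383} \approx -0.089286$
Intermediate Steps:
$l{\left(z \right)} = 8 + \frac{z}{5}$
$j{\left(U,X \right)} = \frac{42}{5} + U X$ ($j{\left(U,X \right)} = X U + \left(8 + \frac{1}{5} \cdot 2\right) = U X + \left(8 + \frac{2}{5}\right) = U X + \frac{42}{5} = \frac{42}{5} + U X$)
$Z{\left(c \right)} = 2 c$
$\frac{1}{\frac{1}{71703 - 38633} + Z{\left(j{\left(7,-2 \right)} \right)}} = \frac{1}{\frac{1}{71703 - 38633} + 2 \left(\frac{42}{5} + 7 \left(-2\right)\right)} = \frac{1}{\frac{1}{33070} + 2 \left(\frac{42}{5} - 14\right)} = \frac{1}{\frac{1}{33070} + 2 \left(- \frac{28}{5}\right)} = \frac{1}{\frac{1}{33070} - \frac{56}{5}} = \frac{1}{- \frac{370383}{33070}} = - \frac{33070}{370383}$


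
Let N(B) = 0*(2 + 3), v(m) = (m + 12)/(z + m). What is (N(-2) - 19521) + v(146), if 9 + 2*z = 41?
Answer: -1581122/81 ≈ -19520.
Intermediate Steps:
z = 16 (z = -9/2 + (1/2)*41 = -9/2 + 41/2 = 16)
v(m) = (12 + m)/(16 + m) (v(m) = (m + 12)/(16 + m) = (12 + m)/(16 + m))
N(B) = 0 (N(B) = 0*5 = 0)
(N(-2) - 19521) + v(146) = (0 - 19521) + (12 + 146)/(16 + 146) = -19521 + 158/162 = -19521 + (1/162)*158 = -19521 + 79/81 = -1581122/81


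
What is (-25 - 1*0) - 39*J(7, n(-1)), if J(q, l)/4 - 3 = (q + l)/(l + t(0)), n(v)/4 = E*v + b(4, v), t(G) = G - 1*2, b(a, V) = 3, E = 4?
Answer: -415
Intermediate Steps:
t(G) = -2 + G (t(G) = G - 2 = -2 + G)
n(v) = 12 + 16*v (n(v) = 4*(4*v + 3) = 4*(3 + 4*v) = 12 + 16*v)
J(q, l) = 12 + 4*(l + q)/(-2 + l) (J(q, l) = 12 + 4*((q + l)/(l + (-2 + 0))) = 12 + 4*((l + q)/(l - 2)) = 12 + 4*((l + q)/(-2 + l)) = 12 + 4*(l + q)/(-2 + l))
(-25 - 1*0) - 39*J(7, n(-1)) = (-25 - 1*0) - 156*(-6 + 7 + 4*(12 + 16*(-1)))/(-2 + (12 + 16*(-1))) = (-25 + 0) - 156*(-6 + 7 + 4*(12 - 16))/(-2 + (12 - 16)) = -25 - 156*(-6 + 7 + 4*(-4))/(-2 - 4) = -25 - 156*(-6 + 7 - 16)/(-6) = -25 - 156*(-1)*(-15)/6 = -25 - 39*10 = -25 - 390 = -415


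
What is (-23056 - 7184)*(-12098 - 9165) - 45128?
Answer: 642947992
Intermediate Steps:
(-23056 - 7184)*(-12098 - 9165) - 45128 = -30240*(-21263) - 45128 = 642993120 - 45128 = 642947992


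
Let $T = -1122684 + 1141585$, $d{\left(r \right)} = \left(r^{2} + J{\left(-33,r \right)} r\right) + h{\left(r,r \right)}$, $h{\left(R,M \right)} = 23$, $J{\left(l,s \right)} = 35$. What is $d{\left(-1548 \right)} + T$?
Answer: $2361048$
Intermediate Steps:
$d{\left(r \right)} = 23 + r^{2} + 35 r$ ($d{\left(r \right)} = \left(r^{2} + 35 r\right) + 23 = 23 + r^{2} + 35 r$)
$T = 18901$
$d{\left(-1548 \right)} + T = \left(23 + \left(-1548\right)^{2} + 35 \left(-1548\right)\right) + 18901 = \left(23 + 2396304 - 54180\right) + 18901 = 2342147 + 18901 = 2361048$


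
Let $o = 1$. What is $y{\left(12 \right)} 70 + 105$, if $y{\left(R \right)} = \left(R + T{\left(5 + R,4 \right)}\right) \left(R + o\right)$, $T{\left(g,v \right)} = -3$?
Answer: $8295$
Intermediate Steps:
$y{\left(R \right)} = \left(1 + R\right) \left(-3 + R\right)$ ($y{\left(R \right)} = \left(R - 3\right) \left(R + 1\right) = \left(-3 + R\right) \left(1 + R\right) = \left(1 + R\right) \left(-3 + R\right)$)
$y{\left(12 \right)} 70 + 105 = \left(-3 + 12^{2} - 24\right) 70 + 105 = \left(-3 + 144 - 24\right) 70 + 105 = 117 \cdot 70 + 105 = 8190 + 105 = 8295$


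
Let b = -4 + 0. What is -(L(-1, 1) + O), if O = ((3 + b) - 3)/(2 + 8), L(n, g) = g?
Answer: -3/5 ≈ -0.60000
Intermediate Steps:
b = -4
O = -2/5 (O = ((3 - 4) - 3)/(2 + 8) = (-1 - 3)/10 = -4*1/10 = -2/5 ≈ -0.40000)
-(L(-1, 1) + O) = -(1 - 2/5) = -1*3/5 = -3/5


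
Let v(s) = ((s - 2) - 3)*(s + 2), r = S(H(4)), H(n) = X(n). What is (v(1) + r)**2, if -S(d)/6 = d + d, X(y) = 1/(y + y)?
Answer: 729/4 ≈ 182.25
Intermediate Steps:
X(y) = 1/(2*y)
H(n) = 1/(2*n)
S(d) = -12*d (S(d) = -6*(d + d) = -12*d)
r = -3/2 (r = -6/4 = -12*1/8 = -3/2 ≈ -1.5000)
v(s) = (-5 + s)*(2 + s) (v(s) = ((-2 + s) - 3)*(2 + s) = (-5 + s)*(2 + s))
(v(1) + r)**2 = ((-10 + 1**2 - 3*1) - 3/2)**2 = ((-10 + 1 - 3) - 3/2)**2 = (-12 - 3/2)**2 = (-27/2)**2 = 729/4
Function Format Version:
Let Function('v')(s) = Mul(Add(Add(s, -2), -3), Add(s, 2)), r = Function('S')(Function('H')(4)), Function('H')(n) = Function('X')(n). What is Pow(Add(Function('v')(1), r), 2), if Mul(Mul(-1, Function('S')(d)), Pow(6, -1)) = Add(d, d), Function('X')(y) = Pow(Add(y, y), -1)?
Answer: Rational(729, 4) ≈ 182.25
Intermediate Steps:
Function('X')(y) = Mul(Rational(1, 2), Pow(y, -1)) (Function('X')(y) = Pow(Mul(2, y), -1) = Mul(Rational(1, 2), Pow(y, -1)))
Function('H')(n) = Mul(Rational(1, 2), Pow(n, -1))
Function('S')(d) = Mul(-12, d) (Function('S')(d) = Mul(-6, Add(d, d)) = Mul(-6, Mul(2, d)) = Mul(-12, d))
r = Rational(-3, 2) (r = Mul(-12, Mul(Rational(1, 2), Pow(4, -1))) = Mul(-12, Mul(Rational(1, 2), Rational(1, 4))) = Mul(-12, Rational(1, 8)) = Rational(-3, 2) ≈ -1.5000)
Function('v')(s) = Mul(Add(-5, s), Add(2, s)) (Function('v')(s) = Mul(Add(Add(-2, s), -3), Add(2, s)) = Mul(Add(-5, s), Add(2, s)))
Pow(Add(Function('v')(1), r), 2) = Pow(Add(Add(-10, Pow(1, 2), Mul(-3, 1)), Rational(-3, 2)), 2) = Pow(Add(Add(-10, 1, -3), Rational(-3, 2)), 2) = Pow(Add(-12, Rational(-3, 2)), 2) = Pow(Rational(-27, 2), 2) = Rational(729, 4)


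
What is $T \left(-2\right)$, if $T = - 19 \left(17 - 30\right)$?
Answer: $-494$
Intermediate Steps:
$T = 247$ ($T = \left(-19\right) \left(-13\right) = 247$)
$T \left(-2\right) = 247 \left(-2\right) = -494$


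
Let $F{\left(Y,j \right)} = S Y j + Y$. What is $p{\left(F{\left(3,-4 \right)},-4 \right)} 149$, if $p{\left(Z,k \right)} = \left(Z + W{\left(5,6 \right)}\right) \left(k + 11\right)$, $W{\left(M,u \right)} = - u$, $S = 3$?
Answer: $-40677$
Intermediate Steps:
$F{\left(Y,j \right)} = Y + 3 Y j$ ($F{\left(Y,j \right)} = 3 Y j + Y = Y + 3 Y j$)
$p{\left(Z,k \right)} = \left(-6 + Z\right) \left(11 + k\right)$ ($p{\left(Z,k \right)} = \left(Z - 6\right) \left(k + 11\right) = \left(Z - 6\right) \left(11 + k\right) = \left(-6 + Z\right) \left(11 + k\right)$)
$p{\left(F{\left(3,-4 \right)},-4 \right)} 149 = \left(-66 - -24 + 11 \cdot 3 \left(1 + 3 \left(-4\right)\right) + 3 \left(1 + 3 \left(-4\right)\right) \left(-4\right)\right) 149 = \left(-66 + 24 + 11 \cdot 3 \left(1 - 12\right) + 3 \left(1 - 12\right) \left(-4\right)\right) 149 = \left(-66 + 24 + 11 \cdot 3 \left(-11\right) + 3 \left(-11\right) \left(-4\right)\right) 149 = \left(-66 + 24 + 11 \left(-33\right) - -132\right) 149 = \left(-66 + 24 - 363 + 132\right) 149 = \left(-273\right) 149 = -40677$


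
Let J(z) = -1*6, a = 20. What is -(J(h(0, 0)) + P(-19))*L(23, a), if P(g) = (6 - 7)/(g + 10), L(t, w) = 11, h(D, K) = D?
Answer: 583/9 ≈ 64.778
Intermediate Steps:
J(z) = -6
P(g) = -1/(10 + g)
-(J(h(0, 0)) + P(-19))*L(23, a) = -(-6 - 1/(10 - 19))*11 = -(-6 - 1/(-9))*11 = -(-6 - 1*(-⅑))*11 = -(-6 + ⅑)*11 = -(-53)*11/9 = -1*(-583/9) = 583/9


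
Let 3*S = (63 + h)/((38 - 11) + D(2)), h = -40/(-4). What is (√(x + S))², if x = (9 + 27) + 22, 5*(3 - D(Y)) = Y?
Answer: 26117/444 ≈ 58.822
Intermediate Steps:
h = 10 (h = -40*(-¼) = 10)
D(Y) = 3 - Y/5
S = 365/444 (S = ((63 + 10)/((38 - 11) + (3 - ⅕*2)))/3 = (73/(27 + (3 - ⅖)))/3 = (73/(27 + 13/5))/3 = (73/(148/5))/3 = (73*(5/148))/3 = (⅓)*(365/148) = 365/444 ≈ 0.82207)
x = 58 (x = 36 + 22 = 58)
(√(x + S))² = (√(58 + 365/444))² = (√(26117/444))² = (7*√59163/222)² = 26117/444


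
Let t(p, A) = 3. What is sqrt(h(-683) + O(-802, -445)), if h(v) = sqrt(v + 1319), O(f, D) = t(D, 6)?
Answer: sqrt(3 + 2*sqrt(159)) ≈ 5.3122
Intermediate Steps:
O(f, D) = 3
h(v) = sqrt(1319 + v)
sqrt(h(-683) + O(-802, -445)) = sqrt(sqrt(1319 - 683) + 3) = sqrt(sqrt(636) + 3) = sqrt(2*sqrt(159) + 3) = sqrt(3 + 2*sqrt(159))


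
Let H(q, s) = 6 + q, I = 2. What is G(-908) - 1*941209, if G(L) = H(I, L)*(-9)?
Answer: -941281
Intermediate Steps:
G(L) = -72 (G(L) = (6 + 2)*(-9) = 8*(-9) = -72)
G(-908) - 1*941209 = -72 - 1*941209 = -72 - 941209 = -941281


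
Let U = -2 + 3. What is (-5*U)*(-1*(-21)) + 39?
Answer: -66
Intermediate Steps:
U = 1
(-5*U)*(-1*(-21)) + 39 = (-5*1)*(-1*(-21)) + 39 = -5*21 + 39 = -105 + 39 = -66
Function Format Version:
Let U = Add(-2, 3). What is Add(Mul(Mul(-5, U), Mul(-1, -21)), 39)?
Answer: -66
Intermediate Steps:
U = 1
Add(Mul(Mul(-5, U), Mul(-1, -21)), 39) = Add(Mul(Mul(-5, 1), Mul(-1, -21)), 39) = Add(Mul(-5, 21), 39) = Add(-105, 39) = -66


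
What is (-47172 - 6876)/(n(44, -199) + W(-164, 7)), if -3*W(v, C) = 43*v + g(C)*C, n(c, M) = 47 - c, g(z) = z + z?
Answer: -54048/2321 ≈ -23.286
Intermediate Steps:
g(z) = 2*z
W(v, C) = -43*v/3 - 2*C²/3 (W(v, C) = -(43*v + (2*C)*C)/3 = -(43*v + 2*C²)/3 = -(2*C² + 43*v)/3 = -43*v/3 - 2*C²/3)
(-47172 - 6876)/(n(44, -199) + W(-164, 7)) = (-47172 - 6876)/((47 - 1*44) + (-43/3*(-164) - ⅔*7²)) = -54048/((47 - 44) + (7052/3 - ⅔*49)) = -54048/(3 + (7052/3 - 98/3)) = -54048/(3 + 2318) = -54048/2321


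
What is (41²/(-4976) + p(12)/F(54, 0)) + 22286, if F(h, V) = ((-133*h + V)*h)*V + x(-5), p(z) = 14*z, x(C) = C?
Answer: 553631307/24880 ≈ 22252.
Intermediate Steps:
F(h, V) = -5 + V*h*(V - 133*h) (F(h, V) = ((-133*h + V)*h)*V - 5 = ((V - 133*h)*h)*V - 5 = (h*(V - 133*h))*V - 5 = V*h*(V - 133*h) - 5 = -5 + V*h*(V - 133*h))
(41²/(-4976) + p(12)/F(54, 0)) + 22286 = (41²/(-4976) + (14*12)/(-5 + 54*0² - 133*0*54²)) + 22286 = (1681*(-1/4976) + 168/(-5 + 54*0 - 133*0*2916)) + 22286 = (-1681/4976 + 168/(-5 + 0 + 0)) + 22286 = (-1681/4976 + 168/(-5)) + 22286 = (-1681/4976 + 168*(-⅕)) + 22286 = (-1681/4976 - 168/5) + 22286 = -844373/24880 + 22286 = 553631307/24880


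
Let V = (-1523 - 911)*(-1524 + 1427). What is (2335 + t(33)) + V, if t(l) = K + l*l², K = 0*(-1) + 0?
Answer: 274370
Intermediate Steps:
V = 236098 (V = -2434*(-97) = 236098)
K = 0 (K = 0 + 0 = 0)
t(l) = l³ (t(l) = 0 + l*l² = 0 + l³ = l³)
(2335 + t(33)) + V = (2335 + 33³) + 236098 = (2335 + 35937) + 236098 = 38272 + 236098 = 274370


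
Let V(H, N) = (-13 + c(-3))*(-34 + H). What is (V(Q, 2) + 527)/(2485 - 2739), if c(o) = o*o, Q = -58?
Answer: -895/254 ≈ -3.5236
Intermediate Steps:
c(o) = o**2
V(H, N) = 136 - 4*H (V(H, N) = (-13 + (-3)**2)*(-34 + H) = (-13 + 9)*(-34 + H) = -4*(-34 + H) = 136 - 4*H)
(V(Q, 2) + 527)/(2485 - 2739) = ((136 - 4*(-58)) + 527)/(2485 - 2739) = ((136 + 232) + 527)/(-254) = (368 + 527)*(-1/254) = 895*(-1/254) = -895/254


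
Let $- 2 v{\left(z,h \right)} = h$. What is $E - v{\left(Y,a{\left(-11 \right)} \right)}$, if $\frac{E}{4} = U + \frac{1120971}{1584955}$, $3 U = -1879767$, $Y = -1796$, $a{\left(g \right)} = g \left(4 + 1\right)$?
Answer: $- \frac{7945001152717}{3169910} \approx -2.5064 \cdot 10^{6}$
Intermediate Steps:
$a{\left(g \right)} = 5 g$ ($a{\left(g \right)} = g 5 = 5 g$)
$v{\left(z,h \right)} = - \frac{h}{2}$
$U = -626589$ ($U = \frac{1}{3} \left(-1879767\right) = -626589$)
$E = - \frac{3972456990096}{1584955}$ ($E = 4 \left(-626589 + \frac{1120971}{1584955}\right) = 4 \left(- \frac{993114247524}{1584955}\right) = - \frac{3972456990096}{1584955} \approx -2.5064 \cdot 10^{6}$)
$E - v{\left(Y,a{\left(-11 \right)} \right)} = - \frac{3972456990096}{1584955} - - \frac{5 \left(-11\right)}{2} = - \frac{3972456990096}{1584955} - \left(- \frac{1}{2}\right) \left(-55\right) = - \frac{3972456990096}{1584955} - \frac{55}{2} = - \frac{7945001152717}{3169910}$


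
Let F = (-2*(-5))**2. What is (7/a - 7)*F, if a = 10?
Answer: -630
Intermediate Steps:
F = 100 (F = 10**2 = 100)
(7/a - 7)*F = (7/10 - 7)*100 = -63/10*100 = -630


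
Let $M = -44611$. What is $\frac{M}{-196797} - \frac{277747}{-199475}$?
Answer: $\frac{63558555584}{39256081575} \approx 1.6191$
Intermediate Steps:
$\frac{M}{-196797} - \frac{277747}{-199475} = - \frac{44611}{-196797} - \frac{277747}{-199475} = \left(-44611\right) \left(- \frac{1}{196797}\right) - - \frac{277747}{199475} = \frac{44611}{196797} + \frac{277747}{199475} = \frac{63558555584}{39256081575}$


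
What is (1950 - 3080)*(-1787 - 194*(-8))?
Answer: 265550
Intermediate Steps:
(1950 - 3080)*(-1787 - 194*(-8)) = -1130*(-1787 + 1552) = -1130*(-235) = 265550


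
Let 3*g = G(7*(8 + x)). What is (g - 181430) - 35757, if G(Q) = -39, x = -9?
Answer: -217200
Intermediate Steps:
g = -13 (g = (⅓)*(-39) = -13)
(g - 181430) - 35757 = (-13 - 181430) - 35757 = -181443 - 35757 = -217200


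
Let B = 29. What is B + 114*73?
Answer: 8351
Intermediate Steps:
B + 114*73 = 29 + 114*73 = 29 + 8322 = 8351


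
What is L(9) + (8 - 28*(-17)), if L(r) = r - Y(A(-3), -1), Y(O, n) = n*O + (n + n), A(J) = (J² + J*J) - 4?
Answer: 509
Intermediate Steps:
A(J) = -4 + 2*J² (A(J) = (J² + J²) - 4 = 2*J² - 4 = -4 + 2*J²)
Y(O, n) = 2*n + O*n (Y(O, n) = O*n + 2*n = 2*n + O*n)
L(r) = 16 + r (L(r) = r - (-1)*(2 + (-4 + 2*(-3)²)) = r - (-1)*(2 + (-4 + 2*9)) = r - (-1)*(2 + (-4 + 18)) = r - (-1)*(2 + 14) = r - (-1)*16 = r - 1*(-16) = r + 16 = 16 + r)
L(9) + (8 - 28*(-17)) = (16 + 9) + (8 - 28*(-17)) = 25 + (8 + 476) = 25 + 484 = 509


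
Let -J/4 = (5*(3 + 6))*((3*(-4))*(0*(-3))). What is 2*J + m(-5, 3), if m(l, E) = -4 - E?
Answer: -7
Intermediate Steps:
J = 0 (J = -4*5*(3 + 6)*(3*(-4))*(0*(-3)) = -4*5*9*(-12*0) = -180*0 = -4*0 = 0)
2*J + m(-5, 3) = 2*0 + (-4 - 1*3) = 0 + (-4 - 3) = 0 - 7 = -7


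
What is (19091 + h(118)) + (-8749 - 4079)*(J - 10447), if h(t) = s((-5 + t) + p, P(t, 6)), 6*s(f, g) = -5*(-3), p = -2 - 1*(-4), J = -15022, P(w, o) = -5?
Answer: 653470851/2 ≈ 3.2674e+8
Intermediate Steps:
p = 2 (p = -2 + 4 = 2)
s(f, g) = 5/2 (s(f, g) = (-5*(-3))/6 = (⅙)*15 = 5/2)
h(t) = 5/2
(19091 + h(118)) + (-8749 - 4079)*(J - 10447) = (19091 + 5/2) + (-8749 - 4079)*(-15022 - 10447) = 38187/2 - 12828*(-25469) = 38187/2 + 326716332 = 653470851/2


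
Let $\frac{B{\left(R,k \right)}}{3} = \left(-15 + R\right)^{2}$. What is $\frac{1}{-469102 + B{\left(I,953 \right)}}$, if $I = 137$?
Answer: $- \frac{1}{424450} \approx -2.356 \cdot 10^{-6}$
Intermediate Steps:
$B{\left(R,k \right)} = 3 \left(-15 + R\right)^{2}$
$\frac{1}{-469102 + B{\left(I,953 \right)}} = \frac{1}{-469102 + 3 \left(-15 + 137\right)^{2}} = \frac{1}{-469102 + 3 \cdot 122^{2}} = \frac{1}{-469102 + 3 \cdot 14884} = \frac{1}{-469102 + 44652} = \frac{1}{-424450} = - \frac{1}{424450}$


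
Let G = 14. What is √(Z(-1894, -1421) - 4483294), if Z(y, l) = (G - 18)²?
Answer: 3*I*√498142 ≈ 2117.4*I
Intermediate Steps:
Z(y, l) = 16 (Z(y, l) = (14 - 18)² = (-4)² = 16)
√(Z(-1894, -1421) - 4483294) = √(16 - 4483294) = √(-4483278) = 3*I*√498142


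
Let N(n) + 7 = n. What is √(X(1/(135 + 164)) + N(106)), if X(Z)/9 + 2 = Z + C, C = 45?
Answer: 3*√4827953/299 ≈ 22.046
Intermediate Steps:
N(n) = -7 + n
X(Z) = 387 + 9*Z (X(Z) = -18 + 9*(Z + 45) = -18 + 9*(45 + Z) = -18 + (405 + 9*Z) = 387 + 9*Z)
√(X(1/(135 + 164)) + N(106)) = √((387 + 9/(135 + 164)) + (-7 + 106)) = √((387 + 9/299) + 99) = √(115722/299 + 99) = √(145323/299) = 3*√4827953/299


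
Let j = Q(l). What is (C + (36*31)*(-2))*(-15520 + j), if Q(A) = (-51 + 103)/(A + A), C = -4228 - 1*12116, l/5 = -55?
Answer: 79282850976/275 ≈ 2.8830e+8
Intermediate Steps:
l = -275 (l = 5*(-55) = -275)
C = -16344 (C = -4228 - 12116 = -16344)
Q(A) = 26/A (Q(A) = 52/((2*A)) = 52*(1/(2*A)) = 26/A)
j = -26/275 (j = 26/(-275) = 26*(-1/275) = -26/275 ≈ -0.094545)
(C + (36*31)*(-2))*(-15520 + j) = (-16344 + (36*31)*(-2))*(-15520 - 26/275) = (-16344 + 1116*(-2))*(-4268026/275) = (-16344 - 2232)*(-4268026/275) = -18576*(-4268026/275) = 79282850976/275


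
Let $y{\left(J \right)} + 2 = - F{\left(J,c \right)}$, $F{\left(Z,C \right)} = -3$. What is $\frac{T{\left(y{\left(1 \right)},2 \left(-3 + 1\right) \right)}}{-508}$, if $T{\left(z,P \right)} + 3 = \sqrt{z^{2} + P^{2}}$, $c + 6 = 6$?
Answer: $\frac{3}{508} - \frac{\sqrt{17}}{508} \approx -0.0022108$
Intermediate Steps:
$c = 0$ ($c = -6 + 6 = 0$)
$y{\left(J \right)} = 1$ ($y{\left(J \right)} = -2 - -3 = -2 + 3 = 1$)
$T{\left(z,P \right)} = -3 + \sqrt{P^{2} + z^{2}}$ ($T{\left(z,P \right)} = -3 + \sqrt{z^{2} + P^{2}} = -3 + \sqrt{P^{2} + z^{2}}$)
$\frac{T{\left(y{\left(1 \right)},2 \left(-3 + 1\right) \right)}}{-508} = \frac{-3 + \sqrt{\left(2 \left(-3 + 1\right)\right)^{2} + 1^{2}}}{-508} = \left(-3 + \sqrt{\left(2 \left(-2\right)\right)^{2} + 1}\right) \left(- \frac{1}{508}\right) = \left(-3 + \sqrt{\left(-4\right)^{2} + 1}\right) \left(- \frac{1}{508}\right) = \left(-3 + \sqrt{16 + 1}\right) \left(- \frac{1}{508}\right) = \left(-3 + \sqrt{17}\right) \left(- \frac{1}{508}\right) = \frac{3}{508} - \frac{\sqrt{17}}{508}$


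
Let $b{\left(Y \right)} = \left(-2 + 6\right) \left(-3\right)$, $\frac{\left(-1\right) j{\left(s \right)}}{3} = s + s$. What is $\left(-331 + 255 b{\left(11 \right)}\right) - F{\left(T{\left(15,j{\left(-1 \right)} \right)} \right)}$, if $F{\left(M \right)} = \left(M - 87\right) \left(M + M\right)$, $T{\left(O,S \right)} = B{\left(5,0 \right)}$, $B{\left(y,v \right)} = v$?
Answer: $-3391$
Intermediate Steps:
$j{\left(s \right)} = - 6 s$ ($j{\left(s \right)} = - 3 \left(s + s\right) = - 3 \cdot 2 s = - 6 s$)
$b{\left(Y \right)} = -12$ ($b{\left(Y \right)} = 4 \left(-3\right) = -12$)
$T{\left(O,S \right)} = 0$
$F{\left(M \right)} = 2 M \left(-87 + M\right)$ ($F{\left(M \right)} = \left(-87 + M\right) 2 M = 2 M \left(-87 + M\right)$)
$\left(-331 + 255 b{\left(11 \right)}\right) - F{\left(T{\left(15,j{\left(-1 \right)} \right)} \right)} = \left(-331 + 255 \left(-12\right)\right) - 2 \cdot 0 \left(-87 + 0\right) = \left(-331 - 3060\right) - 2 \cdot 0 \left(-87\right) = -3391 - 0 = -3391 + 0 = -3391$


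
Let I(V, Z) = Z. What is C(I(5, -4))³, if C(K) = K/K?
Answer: 1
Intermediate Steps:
C(K) = 1
C(I(5, -4))³ = 1³ = 1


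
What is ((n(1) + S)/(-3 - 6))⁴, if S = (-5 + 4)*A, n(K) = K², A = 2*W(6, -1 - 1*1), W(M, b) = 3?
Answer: 625/6561 ≈ 0.095260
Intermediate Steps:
A = 6 (A = 2*3 = 6)
S = -6 (S = (-5 + 4)*6 = -1*6 = -6)
((n(1) + S)/(-3 - 6))⁴ = ((1² - 6)/(-3 - 6))⁴ = ((1 - 6)/(-9))⁴ = (-5*(-⅑))⁴ = (5/9)⁴ = 625/6561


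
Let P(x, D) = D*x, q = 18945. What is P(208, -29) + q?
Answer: 12913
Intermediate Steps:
P(208, -29) + q = -29*208 + 18945 = -6032 + 18945 = 12913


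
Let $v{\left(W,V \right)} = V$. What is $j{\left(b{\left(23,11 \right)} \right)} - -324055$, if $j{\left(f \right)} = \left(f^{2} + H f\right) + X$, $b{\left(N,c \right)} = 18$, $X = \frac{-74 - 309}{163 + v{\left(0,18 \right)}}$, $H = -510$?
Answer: $\frac{57050636}{181} \approx 3.152 \cdot 10^{5}$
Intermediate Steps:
$X = - \frac{383}{181}$ ($X = \frac{-74 - 309}{163 + 18} = - \frac{383}{181} \approx -2.116$)
$j{\left(f \right)} = - \frac{383}{181} + f^{2} - 510 f$ ($j{\left(f \right)} = \left(f^{2} - 510 f\right) - \frac{383}{181} = - \frac{383}{181} + f^{2} - 510 f$)
$j{\left(b{\left(23,11 \right)} \right)} - -324055 = \left(- \frac{383}{181} + 18^{2} - 9180\right) - -324055 = \left(- \frac{383}{181} + 324 - 9180\right) + 324055 = - \frac{1603319}{181} + 324055 = \frac{57050636}{181}$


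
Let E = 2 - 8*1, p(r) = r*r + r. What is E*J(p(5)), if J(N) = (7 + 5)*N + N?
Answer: -2340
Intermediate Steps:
p(r) = r + r**2 (p(r) = r**2 + r = r + r**2)
J(N) = 13*N (J(N) = 12*N + N = 13*N)
E = -6 (E = 2 - 8 = -6)
E*J(p(5)) = -78*5*(1 + 5) = -78*5*6 = -78*30 = -6*390 = -2340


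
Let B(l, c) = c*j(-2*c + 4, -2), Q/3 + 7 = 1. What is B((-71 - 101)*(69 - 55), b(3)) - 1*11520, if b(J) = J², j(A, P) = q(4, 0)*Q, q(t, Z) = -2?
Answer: -11196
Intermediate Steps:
Q = -18 (Q = -21 + 3*1 = -21 + 3 = -18)
j(A, P) = 36 (j(A, P) = -2*(-18) = 36)
B(l, c) = 36*c (B(l, c) = c*36 = 36*c)
B((-71 - 101)*(69 - 55), b(3)) - 1*11520 = 36*3² - 1*11520 = 36*9 - 11520 = 324 - 11520 = -11196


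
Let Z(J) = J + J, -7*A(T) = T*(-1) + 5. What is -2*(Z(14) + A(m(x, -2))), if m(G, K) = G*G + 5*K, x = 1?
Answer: -52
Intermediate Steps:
m(G, K) = G**2 + 5*K
A(T) = -5/7 + T/7 (A(T) = -(T*(-1) + 5)/7 = -(-T + 5)/7 = -(5 - T)/7 = -5/7 + T/7)
Z(J) = 2*J
-2*(Z(14) + A(m(x, -2))) = -2*(2*14 + (-5/7 + (1**2 + 5*(-2))/7)) = -2*(28 + (-5/7 + (1 - 10)/7)) = -2*(28 + (-5/7 + (1/7)*(-9))) = -2*(28 + (-5/7 - 9/7)) = -2*(28 - 2) = -2*26 = -52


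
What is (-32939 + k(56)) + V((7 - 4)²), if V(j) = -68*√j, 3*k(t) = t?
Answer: -99373/3 ≈ -33124.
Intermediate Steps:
k(t) = t/3
(-32939 + k(56)) + V((7 - 4)²) = (-32939 + (⅓)*56) - 68*√((7 - 4)²) = (-32939 + 56/3) - 68*√(3²) = -98761/3 - 68*√9 = -98761/3 - 68*3 = -98761/3 - 204 = -99373/3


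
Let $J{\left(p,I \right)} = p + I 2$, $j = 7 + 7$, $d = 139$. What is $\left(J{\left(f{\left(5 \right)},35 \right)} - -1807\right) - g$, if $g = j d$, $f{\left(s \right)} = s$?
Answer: $-64$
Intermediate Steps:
$j = 14$
$J{\left(p,I \right)} = p + 2 I$
$g = 1946$ ($g = 14 \cdot 139 = 1946$)
$\left(J{\left(f{\left(5 \right)},35 \right)} - -1807\right) - g = \left(\left(5 + 2 \cdot 35\right) - -1807\right) - 1946 = \left(\left(5 + 70\right) + 1807\right) - 1946 = \left(75 + 1807\right) - 1946 = 1882 - 1946 = -64$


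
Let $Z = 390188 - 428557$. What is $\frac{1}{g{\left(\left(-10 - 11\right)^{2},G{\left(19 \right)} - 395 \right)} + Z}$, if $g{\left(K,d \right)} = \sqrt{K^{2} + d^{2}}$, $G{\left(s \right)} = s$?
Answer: $- \frac{38369}{1471844304} - \frac{\sqrt{335857}}{1471844304} \approx -2.6462 \cdot 10^{-5}$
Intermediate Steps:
$Z = -38369$
$\frac{1}{g{\left(\left(-10 - 11\right)^{2},G{\left(19 \right)} - 395 \right)} + Z} = \frac{1}{\sqrt{\left(\left(-10 - 11\right)^{2}\right)^{2} + \left(19 - 395\right)^{2}} - 38369} = \frac{1}{\sqrt{\left(\left(-21\right)^{2}\right)^{2} + \left(-376\right)^{2}} - 38369} = \frac{1}{\sqrt{441^{2} + 141376} - 38369} = \frac{1}{\sqrt{194481 + 141376} - 38369} = \frac{1}{\sqrt{335857} - 38369} = \frac{1}{-38369 + \sqrt{335857}}$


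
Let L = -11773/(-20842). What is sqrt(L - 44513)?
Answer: I*sqrt(19335710581666)/20842 ≈ 210.98*I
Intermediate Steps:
L = 11773/20842 (L = -11773*(-1/20842) = 11773/20842 ≈ 0.56487)
sqrt(L - 44513) = sqrt(11773/20842 - 44513) = sqrt(-927728173/20842) = I*sqrt(19335710581666)/20842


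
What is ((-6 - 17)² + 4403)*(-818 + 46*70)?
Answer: 11846664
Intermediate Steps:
((-6 - 17)² + 4403)*(-818 + 46*70) = ((-23)² + 4403)*(-818 + 3220) = (529 + 4403)*2402 = 4932*2402 = 11846664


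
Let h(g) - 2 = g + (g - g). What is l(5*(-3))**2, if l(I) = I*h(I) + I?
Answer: 32400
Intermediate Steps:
h(g) = 2 + g (h(g) = 2 + (g + (g - g)) = 2 + (g + 0) = 2 + g)
l(I) = I + I*(2 + I) (l(I) = I*(2 + I) + I = I + I*(2 + I))
l(5*(-3))**2 = ((5*(-3))*(3 + 5*(-3)))**2 = (-15*(3 - 15))**2 = (-15*(-12))**2 = 180**2 = 32400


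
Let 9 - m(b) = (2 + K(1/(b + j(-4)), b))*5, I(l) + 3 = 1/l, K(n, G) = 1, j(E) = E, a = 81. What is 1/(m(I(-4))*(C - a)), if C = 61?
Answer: 1/120 ≈ 0.0083333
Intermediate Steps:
I(l) = -3 + 1/l
m(b) = -6 (m(b) = 9 - (2 + 1)*5 = 9 - 3*5 = 9 - 1*15 = 9 - 15 = -6)
1/(m(I(-4))*(C - a)) = 1/(-6*(61 - 1*81)) = 1/(-6*(61 - 81)) = 1/(-6*(-20)) = 1/120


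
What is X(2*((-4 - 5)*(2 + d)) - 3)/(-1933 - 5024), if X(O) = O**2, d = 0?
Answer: -169/773 ≈ -0.21863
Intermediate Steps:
X(2*((-4 - 5)*(2 + d)) - 3)/(-1933 - 5024) = (2*((-4 - 5)*(2 + 0)) - 3)**2/(-1933 - 5024) = (2*(-9*2) - 3)**2/(-6957) = -(2*(-18) - 3)**2/6957 = -(-36 - 3)**2/6957 = -1/6957*(-39)**2 = -1/6957*1521 = -169/773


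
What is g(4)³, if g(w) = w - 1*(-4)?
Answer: 512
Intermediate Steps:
g(w) = 4 + w (g(w) = w + 4 = 4 + w)
g(4)³ = (4 + 4)³ = 8³ = 512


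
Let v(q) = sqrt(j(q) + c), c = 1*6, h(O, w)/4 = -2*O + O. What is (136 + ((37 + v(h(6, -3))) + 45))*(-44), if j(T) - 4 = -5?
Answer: -9592 - 44*sqrt(5) ≈ -9690.4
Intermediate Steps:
h(O, w) = -4*O (h(O, w) = 4*(-2*O + O) = 4*(-O) = -4*O)
j(T) = -1 (j(T) = 4 - 5 = -1)
c = 6
v(q) = sqrt(5) (v(q) = sqrt(-1 + 6) = sqrt(5))
(136 + ((37 + v(h(6, -3))) + 45))*(-44) = (136 + ((37 + sqrt(5)) + 45))*(-44) = (136 + (82 + sqrt(5)))*(-44) = (218 + sqrt(5))*(-44) = -9592 - 44*sqrt(5)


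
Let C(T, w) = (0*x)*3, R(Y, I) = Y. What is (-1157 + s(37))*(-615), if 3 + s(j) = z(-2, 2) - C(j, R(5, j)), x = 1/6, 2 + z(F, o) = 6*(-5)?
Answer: 733080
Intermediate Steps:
z(F, o) = -32 (z(F, o) = -2 + 6*(-5) = -2 - 30 = -32)
x = ⅙ (x = 1*(⅙) = ⅙ ≈ 0.16667)
C(T, w) = 0 (C(T, w) = (0*(⅙))*3 = 0*3 = 0)
s(j) = -35 (s(j) = -3 + (-32 - 1*0) = -3 + (-32 + 0) = -3 - 32 = -35)
(-1157 + s(37))*(-615) = (-1157 - 35)*(-615) = -1192*(-615) = 733080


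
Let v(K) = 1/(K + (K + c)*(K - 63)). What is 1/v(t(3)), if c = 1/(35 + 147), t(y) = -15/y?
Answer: 30451/91 ≈ 334.63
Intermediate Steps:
c = 1/182 ≈ 0.0054945
v(K) = 1/(K + (-63 + K)*(1/182 + K)) (v(K) = 1/(K + (K + 1/182)*(K - 63)) = 1/(K + (1/182 + K)*(-63 + K)) = 1/(K + (-63 + K)*(1/182 + K)))
1/v(t(3)) = 1/(182/(-63 - (-169245)/3 + 182*(-15/3)**2)) = 1/(182/(-63 - (-169245)/3 + 182*(-15*1/3)**2)) = 1/(182/(-63 - 11283*(-5) + 182*(-5)**2)) = 1/(182/(-63 + 56415 + 182*25)) = 1/(182/(-63 + 56415 + 4550)) = 1/(182/60902) = 1/(182*(1/60902)) = 1/(91/30451) = 30451/91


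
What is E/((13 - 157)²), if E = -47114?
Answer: -23557/10368 ≈ -2.2721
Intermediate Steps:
E/((13 - 157)²) = -47114/(13 - 157)² = -47114/((-144)²) = -47114/20736 = -47114*1/20736 = -23557/10368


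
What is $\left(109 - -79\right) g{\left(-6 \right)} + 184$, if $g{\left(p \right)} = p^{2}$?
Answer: $6952$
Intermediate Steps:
$\left(109 - -79\right) g{\left(-6 \right)} + 184 = \left(109 - -79\right) \left(-6\right)^{2} + 184 = \left(109 + 79\right) 36 + 184 = 188 \cdot 36 + 184 = 6768 + 184 = 6952$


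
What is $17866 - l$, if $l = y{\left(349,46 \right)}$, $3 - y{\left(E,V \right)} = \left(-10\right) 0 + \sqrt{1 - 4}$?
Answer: $17863 + i \sqrt{3} \approx 17863.0 + 1.732 i$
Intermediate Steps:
$y{\left(E,V \right)} = 3 - i \sqrt{3}$ ($y{\left(E,V \right)} = 3 - \left(\left(-10\right) 0 + \sqrt{1 - 4}\right) = 3 - \left(0 + \sqrt{-3}\right) = 3 - \left(0 + i \sqrt{3}\right) = 3 - i \sqrt{3}$)
$l = 3 - i \sqrt{3} \approx 3.0 - 1.732 i$
$17866 - l = 17866 - \left(3 - i \sqrt{3}\right) = 17863 + i \sqrt{3}$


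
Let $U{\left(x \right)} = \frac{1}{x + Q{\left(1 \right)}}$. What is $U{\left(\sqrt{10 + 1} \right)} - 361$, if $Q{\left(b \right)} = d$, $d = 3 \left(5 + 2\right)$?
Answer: $- \frac{155209}{430} - \frac{\sqrt{11}}{430} \approx -360.96$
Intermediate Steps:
$d = 21$ ($d = 3 \cdot 7 = 21$)
$Q{\left(b \right)} = 21$
$U{\left(x \right)} = \frac{1}{21 + x}$ ($U{\left(x \right)} = \frac{1}{x + 21} = \frac{1}{21 + x}$)
$U{\left(\sqrt{10 + 1} \right)} - 361 = \frac{1}{21 + \sqrt{10 + 1}} - 361 = \frac{1}{21 + \sqrt{11}} - 361 = -361 + \frac{1}{21 + \sqrt{11}}$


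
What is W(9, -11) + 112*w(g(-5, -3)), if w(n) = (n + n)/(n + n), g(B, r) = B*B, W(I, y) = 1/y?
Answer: 1231/11 ≈ 111.91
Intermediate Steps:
g(B, r) = B²
w(n) = 1 (w(n) = (2*n)/((2*n)) = (2*n)*(1/(2*n)) = 1)
W(9, -11) + 112*w(g(-5, -3)) = 1/(-11) + 112*1 = -1/11 + 112 = 1231/11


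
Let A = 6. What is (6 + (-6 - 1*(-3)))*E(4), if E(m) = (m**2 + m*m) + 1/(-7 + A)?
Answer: 93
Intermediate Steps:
E(m) = -1 + 2*m**2 (E(m) = (m**2 + m*m) + 1/(-7 + 6) = (m**2 + m**2) + 1/(-1) = 2*m**2 - 1 = -1 + 2*m**2)
(6 + (-6 - 1*(-3)))*E(4) = (6 + (-6 - 1*(-3)))*(-1 + 2*4**2) = (6 + (-6 + 3))*(-1 + 2*16) = (6 - 3)*(-1 + 32) = 3*31 = 93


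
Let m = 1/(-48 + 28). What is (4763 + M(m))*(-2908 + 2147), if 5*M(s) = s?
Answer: -362463539/100 ≈ -3.6246e+6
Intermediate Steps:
m = -1/20 (m = 1/(-20) = -1/20 ≈ -0.050000)
M(s) = s/5
(4763 + M(m))*(-2908 + 2147) = (4763 + (⅕)*(-1/20))*(-2908 + 2147) = (4763 - 1/100)*(-761) = (476299/100)*(-761) = -362463539/100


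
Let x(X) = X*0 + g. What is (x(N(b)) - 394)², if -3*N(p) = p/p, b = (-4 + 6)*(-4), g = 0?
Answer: 155236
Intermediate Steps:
b = -8 (b = 2*(-4) = -8)
N(p) = -⅓ (N(p) = -p/(3*p) = -⅓*1 = -⅓)
x(X) = 0 (x(X) = X*0 + 0 = 0 + 0 = 0)
(x(N(b)) - 394)² = (0 - 394)² = (-394)² = 155236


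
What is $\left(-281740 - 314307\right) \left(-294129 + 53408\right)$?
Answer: $143481029887$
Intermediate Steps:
$\left(-281740 - 314307\right) \left(-294129 + 53408\right) = \left(-596047\right) \left(-240721\right) = 143481029887$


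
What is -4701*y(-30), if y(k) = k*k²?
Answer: 126927000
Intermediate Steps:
y(k) = k³
-4701*y(-30) = -4701*(-30)³ = -4701*(-27000) = 126927000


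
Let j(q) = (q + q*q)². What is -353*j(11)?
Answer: -6150672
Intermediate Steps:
j(q) = (q + q²)²
-353*j(11) = -353*11²*(1 + 11)² = -42713*12² = -42713*144 = -353*17424 = -6150672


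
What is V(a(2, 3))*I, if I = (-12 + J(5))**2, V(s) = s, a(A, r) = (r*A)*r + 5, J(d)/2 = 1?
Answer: 2300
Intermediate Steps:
J(d) = 2 (J(d) = 2*1 = 2)
a(A, r) = 5 + A*r**2 (a(A, r) = (A*r)*r + 5 = A*r**2 + 5 = 5 + A*r**2)
I = 100 (I = (-12 + 2)**2 = (-10)**2 = 100)
V(a(2, 3))*I = (5 + 2*3**2)*100 = (5 + 2*9)*100 = (5 + 18)*100 = 23*100 = 2300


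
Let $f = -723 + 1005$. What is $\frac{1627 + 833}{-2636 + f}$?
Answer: $- \frac{1230}{1177} \approx -1.045$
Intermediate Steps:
$f = 282$
$\frac{1627 + 833}{-2636 + f} = \frac{1627 + 833}{-2636 + 282} = \frac{2460}{-2354} = 2460 \left(- \frac{1}{2354}\right) = - \frac{1230}{1177}$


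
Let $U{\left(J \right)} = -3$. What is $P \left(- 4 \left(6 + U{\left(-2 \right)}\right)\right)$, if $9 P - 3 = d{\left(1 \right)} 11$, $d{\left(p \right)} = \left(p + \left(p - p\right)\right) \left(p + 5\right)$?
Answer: $-92$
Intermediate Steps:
$d{\left(p \right)} = p \left(5 + p\right)$ ($d{\left(p \right)} = \left(p + 0\right) \left(5 + p\right) = p \left(5 + p\right)$)
$P = \frac{23}{3}$ ($P = \frac{1}{3} + \frac{1 \left(5 + 1\right) 11}{9} = \frac{1}{3} + \frac{1 \cdot 6 \cdot 11}{9} = \frac{1}{3} + \frac{6 \cdot 11}{9} = \frac{1}{3} + \frac{1}{9} \cdot 66 = \frac{1}{3} + \frac{22}{3} = \frac{23}{3} \approx 7.6667$)
$P \left(- 4 \left(6 + U{\left(-2 \right)}\right)\right) = \frac{23 \left(- 4 \left(6 - 3\right)\right)}{3} = \frac{23 \left(\left(-4\right) 3\right)}{3} = \frac{23}{3} \left(-12\right) = -92$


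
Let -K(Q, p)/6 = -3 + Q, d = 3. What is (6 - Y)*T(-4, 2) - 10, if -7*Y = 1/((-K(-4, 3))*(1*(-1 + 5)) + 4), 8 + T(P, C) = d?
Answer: -45915/1148 ≈ -39.996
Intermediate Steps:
T(P, C) = -5 (T(P, C) = -8 + 3 = -5)
K(Q, p) = 18 - 6*Q (K(Q, p) = -6*(-3 + Q) = 18 - 6*Q)
Y = 1/1148 (Y = -1/(7*((-(18 - 6*(-4)))*(1*(-1 + 5)) + 4)) = -1/(7*((-(18 + 24))*(1*4) + 4)) = -1/(7*(-1*42*4 + 4)) = -1/(7*(-42*4 + 4)) = -1/(7*(-168 + 4)) = -⅐/(-164) = -⅐*(-1/164) = 1/1148 ≈ 0.00087108)
(6 - Y)*T(-4, 2) - 10 = (6 - 1*1/1148)*(-5) - 10 = (6 - 1/1148)*(-5) - 10 = (6887/1148)*(-5) - 10 = -34435/1148 - 10 = -45915/1148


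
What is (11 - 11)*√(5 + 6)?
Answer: 0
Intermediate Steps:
(11 - 11)*√(5 + 6) = 0*√11 = 0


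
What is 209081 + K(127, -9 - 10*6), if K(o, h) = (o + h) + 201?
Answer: 209340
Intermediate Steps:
K(o, h) = 201 + h + o (K(o, h) = (h + o) + 201 = 201 + h + o)
209081 + K(127, -9 - 10*6) = 209081 + (201 + (-9 - 10*6) + 127) = 209081 + (201 + (-9 - 60) + 127) = 209081 + (201 - 69 + 127) = 209081 + 259 = 209340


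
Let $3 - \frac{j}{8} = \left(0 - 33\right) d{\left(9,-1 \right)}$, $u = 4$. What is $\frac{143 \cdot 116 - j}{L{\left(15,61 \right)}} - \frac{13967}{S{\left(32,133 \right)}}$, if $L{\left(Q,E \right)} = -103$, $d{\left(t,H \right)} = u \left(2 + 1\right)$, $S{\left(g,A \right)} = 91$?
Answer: $- \frac{2657637}{9373} \approx -283.54$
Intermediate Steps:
$d{\left(t,H \right)} = 12$ ($d{\left(t,H \right)} = 4 \left(2 + 1\right) = 4 \cdot 3 = 12$)
$j = 3192$ ($j = 24 - 8 \left(0 - 33\right) 12 = 24 - 8 \left(\left(-33\right) 12\right) = 24 - -3168 = 24 + 3168 = 3192$)
$\frac{143 \cdot 116 - j}{L{\left(15,61 \right)}} - \frac{13967}{S{\left(32,133 \right)}} = \frac{143 \cdot 116 - 3192}{-103} - \frac{13967}{91} = \left(16588 - 3192\right) \left(- \frac{1}{103}\right) - \frac{13967}{91} = 13396 \left(- \frac{1}{103}\right) - \frac{13967}{91} = - \frac{13396}{103} - \frac{13967}{91} = - \frac{2657637}{9373}$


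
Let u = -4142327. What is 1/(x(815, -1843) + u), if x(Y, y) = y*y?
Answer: -1/745678 ≈ -1.3411e-6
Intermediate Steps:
x(Y, y) = y²
1/(x(815, -1843) + u) = 1/((-1843)² - 4142327) = 1/(3396649 - 4142327) = 1/(-745678) = -1/745678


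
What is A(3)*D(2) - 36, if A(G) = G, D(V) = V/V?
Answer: -33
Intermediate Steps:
D(V) = 1
A(3)*D(2) - 36 = 3*1 - 36 = 3 - 36 = -33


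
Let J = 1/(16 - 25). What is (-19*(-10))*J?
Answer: -190/9 ≈ -21.111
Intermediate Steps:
J = -1/9 (J = 1/(-9) = -1/9 ≈ -0.11111)
(-19*(-10))*J = -19*(-10)*(-1/9) = 190*(-1/9) = -190/9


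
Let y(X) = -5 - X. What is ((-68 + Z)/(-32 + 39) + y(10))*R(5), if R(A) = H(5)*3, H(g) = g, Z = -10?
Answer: -2745/7 ≈ -392.14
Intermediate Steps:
R(A) = 15 (R(A) = 5*3 = 15)
((-68 + Z)/(-32 + 39) + y(10))*R(5) = ((-68 - 10)/(-32 + 39) + (-5 - 1*10))*15 = (-78/7 + (-5 - 10))*15 = (-78*⅐ - 15)*15 = (-78/7 - 15)*15 = -183/7*15 = -2745/7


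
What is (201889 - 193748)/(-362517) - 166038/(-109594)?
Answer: 29649696446/19864844049 ≈ 1.4926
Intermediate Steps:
(201889 - 193748)/(-362517) - 166038/(-109594) = 8141*(-1/362517) - 166038*(-1/109594) = -8141/362517 + 83019/54797 = 29649696446/19864844049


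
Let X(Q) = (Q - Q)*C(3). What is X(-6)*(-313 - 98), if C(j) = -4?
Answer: 0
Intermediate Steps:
X(Q) = 0 (X(Q) = (Q - Q)*(-4) = 0*(-4) = 0)
X(-6)*(-313 - 98) = 0*(-313 - 98) = 0*(-411) = 0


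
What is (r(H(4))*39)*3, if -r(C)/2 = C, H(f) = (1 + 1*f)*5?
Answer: -5850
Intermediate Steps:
H(f) = 5 + 5*f (H(f) = (1 + f)*5 = 5 + 5*f)
r(C) = -2*C
(r(H(4))*39)*3 = (-2*(5 + 5*4)*39)*3 = (-2*(5 + 20)*39)*3 = (-2*25*39)*3 = -50*39*3 = -1950*3 = -5850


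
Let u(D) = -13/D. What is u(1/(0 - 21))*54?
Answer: 14742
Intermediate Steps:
u(1/(0 - 21))*54 = -13/(1/(0 - 21))*54 = -13/(1/(-21))*54 = -13/(-1/21)*54 = -13*(-21)*54 = 273*54 = 14742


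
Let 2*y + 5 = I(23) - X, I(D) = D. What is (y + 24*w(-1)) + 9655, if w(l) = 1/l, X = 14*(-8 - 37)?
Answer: 9955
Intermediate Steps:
X = -630 (X = 14*(-45) = -630)
y = 324 (y = -5/2 + (23 - 1*(-630))/2 = -5/2 + (23 + 630)/2 = -5/2 + (½)*653 = -5/2 + 653/2 = 324)
(y + 24*w(-1)) + 9655 = (324 + 24/(-1)) + 9655 = (324 + 24*(-1)) + 9655 = (324 - 24) + 9655 = 300 + 9655 = 9955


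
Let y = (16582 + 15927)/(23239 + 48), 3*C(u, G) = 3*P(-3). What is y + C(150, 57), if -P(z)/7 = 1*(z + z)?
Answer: 34847/803 ≈ 43.396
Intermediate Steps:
P(z) = -14*z (P(z) = -7*(z + z) = -7*2*z = -14*z)
C(u, G) = 42 (C(u, G) = (3*(-14*(-3)))/3 = (3*42)/3 = (⅓)*126 = 42)
y = 1121/803 (y = 32509/23287 = 32509*(1/23287) = 1121/803 ≈ 1.3960)
y + C(150, 57) = 1121/803 + 42 = 34847/803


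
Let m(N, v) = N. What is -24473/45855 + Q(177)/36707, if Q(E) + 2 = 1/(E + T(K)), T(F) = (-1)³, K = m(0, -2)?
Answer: -158122247441/296243109360 ≈ -0.53376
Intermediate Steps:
K = 0
T(F) = -1
Q(E) = -2 + 1/(-1 + E) (Q(E) = -2 + 1/(E - 1) = -2 + 1/(-1 + E))
-24473/45855 + Q(177)/36707 = -24473/45855 + ((3 - 2*177)/(-1 + 177))/36707 = -24473*1/45855 + ((3 - 354)/176)*(1/36707) = -24473/45855 + ((1/176)*(-351))*(1/36707) = -24473/45855 - 351/176*1/36707 = -24473/45855 - 351/6460432 = -158122247441/296243109360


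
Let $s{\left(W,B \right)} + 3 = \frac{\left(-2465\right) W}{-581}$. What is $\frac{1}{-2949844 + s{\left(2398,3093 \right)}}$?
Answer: $- \frac{581}{1707950037} \approx -3.4017 \cdot 10^{-7}$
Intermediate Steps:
$s{\left(W,B \right)} = -3 + \frac{2465 W}{581}$ ($s{\left(W,B \right)} = -3 + \frac{\left(-2465\right) W}{-581} = -3 + - 2465 W \left(- \frac{1}{581}\right) = -3 + \frac{2465 W}{581}$)
$\frac{1}{-2949844 + s{\left(2398,3093 \right)}} = \frac{1}{-2949844 + \left(-3 + \frac{2465}{581} \cdot 2398\right)} = \frac{1}{-2949844 + \left(-3 + \frac{5911070}{581}\right)} = \frac{1}{-2949844 + \frac{5909327}{581}} = \frac{1}{- \frac{1707950037}{581}} = - \frac{581}{1707950037}$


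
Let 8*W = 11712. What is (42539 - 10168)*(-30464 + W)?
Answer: -938759000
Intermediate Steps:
W = 1464 (W = (1/8)*11712 = 1464)
(42539 - 10168)*(-30464 + W) = (42539 - 10168)*(-30464 + 1464) = 32371*(-29000) = -938759000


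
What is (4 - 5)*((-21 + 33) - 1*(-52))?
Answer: -64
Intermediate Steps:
(4 - 5)*((-21 + 33) - 1*(-52)) = -(12 + 52) = -1*64 = -64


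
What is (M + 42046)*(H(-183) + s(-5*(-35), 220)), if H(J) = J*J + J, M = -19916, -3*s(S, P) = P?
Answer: 2206316740/3 ≈ 7.3544e+8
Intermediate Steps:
s(S, P) = -P/3
H(J) = J + J² (H(J) = J² + J = J + J²)
(M + 42046)*(H(-183) + s(-5*(-35), 220)) = (-19916 + 42046)*(-183*(1 - 183) - ⅓*220) = 22130*(-183*(-182) - 220/3) = 22130*(33306 - 220/3) = 22130*(99698/3) = 2206316740/3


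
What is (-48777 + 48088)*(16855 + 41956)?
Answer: -40520779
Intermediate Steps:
(-48777 + 48088)*(16855 + 41956) = -689*58811 = -40520779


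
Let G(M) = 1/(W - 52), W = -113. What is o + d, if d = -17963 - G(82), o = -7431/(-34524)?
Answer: -11369361149/632940 ≈ -17963.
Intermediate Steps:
G(M) = -1/165 (G(M) = 1/(-113 - 52) = 1/(-165) = -1/165)
o = 2477/11508 (o = -7431*(-1/34524) = 2477/11508 ≈ 0.21524)
d = -2963894/165 (d = -17963 - 1*(-1/165) = -17963 + 1/165 = -2963894/165 ≈ -17963.)
o + d = 2477/11508 - 2963894/165 = -11369361149/632940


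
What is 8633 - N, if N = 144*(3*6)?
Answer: 6041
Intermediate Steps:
N = 2592 (N = 144*18 = 2592)
8633 - N = 8633 - 1*2592 = 8633 - 2592 = 6041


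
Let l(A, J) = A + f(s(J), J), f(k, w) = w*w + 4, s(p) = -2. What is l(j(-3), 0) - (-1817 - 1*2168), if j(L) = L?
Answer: 3986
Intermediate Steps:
f(k, w) = 4 + w**2 (f(k, w) = w**2 + 4 = 4 + w**2)
l(A, J) = 4 + A + J**2 (l(A, J) = A + (4 + J**2) = 4 + A + J**2)
l(j(-3), 0) - (-1817 - 1*2168) = (4 - 3 + 0**2) - (-1817 - 1*2168) = (4 - 3 + 0) - (-1817 - 2168) = 1 - 1*(-3985) = 1 + 3985 = 3986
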